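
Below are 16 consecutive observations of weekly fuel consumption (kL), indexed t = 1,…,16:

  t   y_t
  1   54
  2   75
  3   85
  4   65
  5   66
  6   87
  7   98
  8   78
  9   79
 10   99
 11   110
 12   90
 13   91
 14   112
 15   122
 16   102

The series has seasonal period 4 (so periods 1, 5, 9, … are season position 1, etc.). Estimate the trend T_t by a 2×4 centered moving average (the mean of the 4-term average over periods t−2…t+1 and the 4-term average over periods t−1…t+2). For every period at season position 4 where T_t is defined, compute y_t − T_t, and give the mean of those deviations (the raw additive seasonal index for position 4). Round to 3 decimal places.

-9.125

Season position 4 occurs at t = 4, 8, 12 (where T_t is defined).
t=4: T_4 = 74.25000; y_4 − T_4 = 65 − 74.25000 = -9.25000
t=8: T_8 = 87.00000; y_8 − T_8 = 78 − 87.00000 = -9.00000
t=12: T_12 = 99.12500; y_12 − T_12 = 90 − 99.12500 = -9.12500
Mean deviation: (-9.25000 + -9.00000 + -9.12500) / 3 = -9.125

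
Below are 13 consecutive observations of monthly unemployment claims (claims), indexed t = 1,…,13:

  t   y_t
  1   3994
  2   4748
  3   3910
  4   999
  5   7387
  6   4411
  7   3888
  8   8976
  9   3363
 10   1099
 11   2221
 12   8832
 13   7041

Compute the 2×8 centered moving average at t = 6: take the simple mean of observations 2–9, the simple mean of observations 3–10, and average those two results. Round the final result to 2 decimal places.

Sum over 2–9: 4748 + 3910 + 999 + 7387 + 4411 + 3888 + 8976 + 3363 = 37682
Sum over 3–10: 3910 + 999 + 7387 + 4411 + 3888 + 8976 + 3363 + 1099 = 34033
CMA at t=6 = (37682 + 34033) / (2·8) = 71715 / 16 = 4482.19

4482.19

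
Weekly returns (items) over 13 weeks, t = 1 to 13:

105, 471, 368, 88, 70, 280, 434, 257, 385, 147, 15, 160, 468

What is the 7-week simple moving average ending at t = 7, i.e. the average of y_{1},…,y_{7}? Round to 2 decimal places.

259.43

Sum of periods 1–7: 105 + 471 + 368 + 88 + 70 + 280 + 434 = 1816
Divide by 7: 1816 / 7 = 259.43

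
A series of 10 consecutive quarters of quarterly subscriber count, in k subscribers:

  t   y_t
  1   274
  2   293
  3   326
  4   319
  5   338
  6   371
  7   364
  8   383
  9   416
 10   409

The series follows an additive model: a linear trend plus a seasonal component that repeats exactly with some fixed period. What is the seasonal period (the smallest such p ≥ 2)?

First differences y_{t+1} − y_t: 19, 33, -7, 19, 33, -7, 19, 33, …
The difference pattern repeats every 3 terms and not for any smaller step, so p = 3.

3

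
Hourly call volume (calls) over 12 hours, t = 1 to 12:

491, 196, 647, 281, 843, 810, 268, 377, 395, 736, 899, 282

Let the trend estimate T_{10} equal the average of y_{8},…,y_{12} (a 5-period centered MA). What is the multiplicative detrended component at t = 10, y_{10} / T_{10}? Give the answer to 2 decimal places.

1.37

Trend T_10 = (377 + 395 + 736 + 899 + 282) / 5 = 2689/5 = 537.8000
Ratio to trend: 736 / 537.8000 = 1.37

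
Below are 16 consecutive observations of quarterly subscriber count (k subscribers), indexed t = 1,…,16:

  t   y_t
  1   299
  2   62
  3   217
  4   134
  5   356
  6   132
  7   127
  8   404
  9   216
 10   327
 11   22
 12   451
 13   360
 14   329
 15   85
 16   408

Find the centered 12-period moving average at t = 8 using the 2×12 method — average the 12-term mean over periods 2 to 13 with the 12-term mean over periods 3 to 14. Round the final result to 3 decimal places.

245.125

Sum over 2–13: 62 + 217 + 134 + 356 + 132 + 127 + 404 + 216 + 327 + 22 + 451 + 360 = 2808
Sum over 3–14: 217 + 134 + 356 + 132 + 127 + 404 + 216 + 327 + 22 + 451 + 360 + 329 = 3075
CMA at t=8 = (2808 + 3075) / (2·12) = 5883 / 24 = 245.125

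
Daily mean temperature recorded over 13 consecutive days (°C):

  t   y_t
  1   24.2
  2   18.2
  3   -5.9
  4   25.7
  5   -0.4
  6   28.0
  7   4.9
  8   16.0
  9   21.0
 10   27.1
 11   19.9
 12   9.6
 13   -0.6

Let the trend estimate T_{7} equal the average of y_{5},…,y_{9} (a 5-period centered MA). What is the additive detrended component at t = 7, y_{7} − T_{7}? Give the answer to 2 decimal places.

-9.00

Trend T_7 = ((-0.4) + 28.0 + 4.9 + 16.0 + 21.0) / 5 = 69.5/5 = 13.9000
Detrended value: 4.9 − 13.9000 = -9.00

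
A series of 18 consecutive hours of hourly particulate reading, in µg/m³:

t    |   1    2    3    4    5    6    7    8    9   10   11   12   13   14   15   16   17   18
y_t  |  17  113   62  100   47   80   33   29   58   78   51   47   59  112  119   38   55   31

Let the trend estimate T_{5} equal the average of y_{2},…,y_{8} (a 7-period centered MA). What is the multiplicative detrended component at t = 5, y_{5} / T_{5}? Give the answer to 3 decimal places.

Trend T_5 = (113 + 62 + 100 + 47 + 80 + 33 + 29) / 7 = 464/7 = 66.28571
Ratio to trend: 47 / 66.28571 = 0.709

0.709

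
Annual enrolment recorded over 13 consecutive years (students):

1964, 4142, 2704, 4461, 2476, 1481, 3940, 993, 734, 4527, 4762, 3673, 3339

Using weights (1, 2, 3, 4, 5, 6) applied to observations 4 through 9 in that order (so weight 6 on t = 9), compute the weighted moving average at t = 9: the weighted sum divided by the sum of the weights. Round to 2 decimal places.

Weighted sum: 1·4461 + 2·2476 + 3·1481 + 4·3940 + 5·993 + 6·734 = 4461 + 4952 + 4443 + 15760 + 4965 + 4404 = 38985
Weight total: 1 + 2 + 3 + 4 + 5 + 6 = 21
WMA = 38985 / 21 = 1856.43

1856.43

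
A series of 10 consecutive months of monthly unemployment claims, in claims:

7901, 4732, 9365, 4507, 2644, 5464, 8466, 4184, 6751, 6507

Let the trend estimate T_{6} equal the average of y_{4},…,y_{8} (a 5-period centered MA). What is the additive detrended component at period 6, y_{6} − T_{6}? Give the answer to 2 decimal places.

Trend T_6 = (4507 + 2644 + 5464 + 8466 + 4184) / 5 = 25265/5 = 5053.0000
Detrended value: 5464 − 5053.0000 = 411.00

411.00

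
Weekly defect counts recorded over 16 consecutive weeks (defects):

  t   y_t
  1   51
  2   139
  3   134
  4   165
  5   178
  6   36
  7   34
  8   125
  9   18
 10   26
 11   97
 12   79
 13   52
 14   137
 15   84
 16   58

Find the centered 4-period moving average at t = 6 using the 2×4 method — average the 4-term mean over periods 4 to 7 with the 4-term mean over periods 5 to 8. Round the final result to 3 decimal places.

98.250

Sum over 4–7: 165 + 178 + 36 + 34 = 413
Sum over 5–8: 178 + 36 + 34 + 125 = 373
CMA at t=6 = (413 + 373) / (2·4) = 786 / 8 = 98.250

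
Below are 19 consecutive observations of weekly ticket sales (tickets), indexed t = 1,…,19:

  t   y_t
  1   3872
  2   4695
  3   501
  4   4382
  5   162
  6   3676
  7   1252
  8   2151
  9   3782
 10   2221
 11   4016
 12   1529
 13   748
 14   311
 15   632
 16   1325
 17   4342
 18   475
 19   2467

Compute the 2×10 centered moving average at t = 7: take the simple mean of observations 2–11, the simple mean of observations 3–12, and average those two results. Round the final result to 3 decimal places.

2525.500

Sum over 2–11: 4695 + 501 + 4382 + 162 + 3676 + 1252 + 2151 + 3782 + 2221 + 4016 = 26838
Sum over 3–12: 501 + 4382 + 162 + 3676 + 1252 + 2151 + 3782 + 2221 + 4016 + 1529 = 23672
CMA at t=7 = (26838 + 23672) / (2·10) = 50510 / 20 = 2525.500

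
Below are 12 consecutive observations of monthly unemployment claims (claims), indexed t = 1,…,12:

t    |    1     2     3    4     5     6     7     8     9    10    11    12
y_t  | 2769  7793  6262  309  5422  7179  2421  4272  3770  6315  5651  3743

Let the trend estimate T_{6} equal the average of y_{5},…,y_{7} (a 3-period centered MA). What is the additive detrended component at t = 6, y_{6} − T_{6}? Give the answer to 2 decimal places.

Trend T_6 = (5422 + 7179 + 2421) / 3 = 15022/3 = 5007.3333
Detrended value: 7179 − 5007.3333 = 2171.67

2171.67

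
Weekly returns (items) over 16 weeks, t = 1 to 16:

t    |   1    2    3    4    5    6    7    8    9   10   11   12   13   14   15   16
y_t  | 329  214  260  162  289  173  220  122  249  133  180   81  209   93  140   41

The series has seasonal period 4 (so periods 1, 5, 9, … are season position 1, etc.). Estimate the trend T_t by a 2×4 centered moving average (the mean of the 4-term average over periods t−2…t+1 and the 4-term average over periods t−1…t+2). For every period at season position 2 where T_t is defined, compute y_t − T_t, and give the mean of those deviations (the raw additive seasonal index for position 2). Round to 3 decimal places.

-32.875

Season position 2 occurs at t = 6, 10, 14 (where T_t is defined).
t=6: T_6 = 206.00000; y_6 − T_6 = 173 − 206.00000 = -33.00000
t=10: T_10 = 165.87500; y_10 − T_10 = 133 − 165.87500 = -32.87500
t=14: T_14 = 125.75000; y_14 − T_14 = 93 − 125.75000 = -32.75000
Mean deviation: (-33.00000 + -32.87500 + -32.75000) / 3 = -32.875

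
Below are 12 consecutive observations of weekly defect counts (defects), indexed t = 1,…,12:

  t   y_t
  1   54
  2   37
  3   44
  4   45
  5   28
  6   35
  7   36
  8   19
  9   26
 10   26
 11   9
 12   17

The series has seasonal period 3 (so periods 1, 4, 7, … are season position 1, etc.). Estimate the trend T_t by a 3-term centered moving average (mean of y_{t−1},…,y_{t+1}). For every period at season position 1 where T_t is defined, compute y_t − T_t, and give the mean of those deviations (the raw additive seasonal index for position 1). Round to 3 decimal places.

5.889

Season position 1 occurs at t = 4, 7, 10 (where T_t is defined).
t=4: T_4 = 39.00000; y_4 − T_4 = 45 − 39.00000 = 6.00000
t=7: T_7 = 30.00000; y_7 − T_7 = 36 − 30.00000 = 6.00000
t=10: T_10 = 20.33333; y_10 − T_10 = 26 − 20.33333 = 5.66667
Mean deviation: (6.00000 + 6.00000 + 5.66667) / 3 = 5.889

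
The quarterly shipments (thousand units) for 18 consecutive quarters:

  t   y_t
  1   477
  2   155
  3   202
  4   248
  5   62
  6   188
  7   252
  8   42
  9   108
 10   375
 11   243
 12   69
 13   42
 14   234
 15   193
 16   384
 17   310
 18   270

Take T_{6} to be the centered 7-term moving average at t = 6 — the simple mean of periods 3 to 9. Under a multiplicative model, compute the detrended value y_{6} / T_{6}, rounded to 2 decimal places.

1.19

Trend T_6 = (202 + 248 + 62 + 188 + 252 + 42 + 108) / 7 = 1102/7 = 157.4286
Ratio to trend: 188 / 157.4286 = 1.19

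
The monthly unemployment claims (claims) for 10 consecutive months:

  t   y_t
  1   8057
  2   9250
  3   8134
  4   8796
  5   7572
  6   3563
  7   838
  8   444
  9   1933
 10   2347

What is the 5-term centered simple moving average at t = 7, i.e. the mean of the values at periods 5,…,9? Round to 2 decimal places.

Sum of periods 5–9: 7572 + 3563 + 838 + 444 + 1933 = 14350
Divide by 5: 14350 / 5 = 2870.00

2870.00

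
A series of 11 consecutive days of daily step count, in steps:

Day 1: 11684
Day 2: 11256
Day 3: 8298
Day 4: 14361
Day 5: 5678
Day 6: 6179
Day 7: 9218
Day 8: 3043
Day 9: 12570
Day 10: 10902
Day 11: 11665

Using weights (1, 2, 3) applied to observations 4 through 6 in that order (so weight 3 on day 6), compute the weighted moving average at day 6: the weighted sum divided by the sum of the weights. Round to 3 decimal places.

Weighted sum: 1·14361 + 2·5678 + 3·6179 = 14361 + 11356 + 18537 = 44254
Weight total: 1 + 2 + 3 = 6
WMA = 44254 / 6 = 7375.667

7375.667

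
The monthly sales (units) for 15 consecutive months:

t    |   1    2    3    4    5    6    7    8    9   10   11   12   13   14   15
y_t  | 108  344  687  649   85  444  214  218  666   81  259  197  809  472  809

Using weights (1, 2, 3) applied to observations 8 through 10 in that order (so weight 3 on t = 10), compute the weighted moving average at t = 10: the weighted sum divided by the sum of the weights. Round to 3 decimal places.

298.833

Weighted sum: 1·218 + 2·666 + 3·81 = 218 + 1332 + 243 = 1793
Weight total: 1 + 2 + 3 = 6
WMA = 1793 / 6 = 298.833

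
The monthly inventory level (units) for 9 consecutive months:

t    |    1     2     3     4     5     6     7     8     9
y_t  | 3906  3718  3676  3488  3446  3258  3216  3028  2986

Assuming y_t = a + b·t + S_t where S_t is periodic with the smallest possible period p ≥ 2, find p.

First differences y_{t+1} − y_t: -188, -42, -188, -42, -188, -42, …
The difference pattern repeats every 2 terms and not for any smaller step, so p = 2.

2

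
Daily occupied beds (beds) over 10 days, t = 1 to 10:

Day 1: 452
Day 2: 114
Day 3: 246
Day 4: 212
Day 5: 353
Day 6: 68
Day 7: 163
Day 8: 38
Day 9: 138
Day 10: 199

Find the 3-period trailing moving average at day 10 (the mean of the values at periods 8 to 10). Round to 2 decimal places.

125.00

Sum of periods 8–10: 38 + 138 + 199 = 375
Divide by 3: 375 / 3 = 125.00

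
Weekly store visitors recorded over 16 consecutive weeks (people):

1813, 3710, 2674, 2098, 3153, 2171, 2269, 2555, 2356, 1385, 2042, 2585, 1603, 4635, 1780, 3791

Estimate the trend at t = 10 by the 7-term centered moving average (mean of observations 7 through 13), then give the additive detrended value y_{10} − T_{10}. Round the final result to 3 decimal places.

-728.571

Trend T_10 = (2269 + 2555 + 2356 + 1385 + 2042 + 2585 + 1603) / 7 = 14795/7 = 2113.57143
Detrended value: 1385 − 2113.57143 = -728.571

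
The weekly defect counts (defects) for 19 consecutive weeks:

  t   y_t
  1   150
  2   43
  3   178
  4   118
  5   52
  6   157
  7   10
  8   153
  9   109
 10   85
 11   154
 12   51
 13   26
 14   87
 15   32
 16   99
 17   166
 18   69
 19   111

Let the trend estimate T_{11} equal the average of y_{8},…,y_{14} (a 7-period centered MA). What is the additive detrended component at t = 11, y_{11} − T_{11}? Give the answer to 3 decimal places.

59.000

Trend T_11 = (153 + 109 + 85 + 154 + 51 + 26 + 87) / 7 = 665/7 = 95.00000
Detrended value: 154 − 95.00000 = 59.000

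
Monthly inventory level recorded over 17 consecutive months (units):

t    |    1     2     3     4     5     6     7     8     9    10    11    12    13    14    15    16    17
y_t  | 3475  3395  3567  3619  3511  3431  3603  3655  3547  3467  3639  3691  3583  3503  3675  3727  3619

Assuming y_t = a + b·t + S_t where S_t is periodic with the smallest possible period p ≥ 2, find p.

First differences y_{t+1} − y_t: -80, 172, 52, -108, -80, 172, 52, -108, -80, 172, …
The difference pattern repeats every 4 terms and not for any smaller step, so p = 4.

4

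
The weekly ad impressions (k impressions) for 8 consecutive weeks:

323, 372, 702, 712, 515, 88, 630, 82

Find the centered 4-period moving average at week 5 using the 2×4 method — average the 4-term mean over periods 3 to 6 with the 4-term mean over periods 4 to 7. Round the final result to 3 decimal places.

495.250

Sum over 3–6: 702 + 712 + 515 + 88 = 2017
Sum over 4–7: 712 + 515 + 88 + 630 = 1945
CMA at t=5 = (2017 + 1945) / (2·4) = 3962 / 8 = 495.250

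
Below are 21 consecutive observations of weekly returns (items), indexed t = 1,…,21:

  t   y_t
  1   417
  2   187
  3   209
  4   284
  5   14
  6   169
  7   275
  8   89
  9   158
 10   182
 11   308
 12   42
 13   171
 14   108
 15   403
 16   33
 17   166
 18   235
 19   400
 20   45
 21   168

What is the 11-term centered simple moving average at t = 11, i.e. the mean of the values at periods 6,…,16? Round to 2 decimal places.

Sum of periods 6–16: 169 + 275 + 89 + 158 + 182 + 308 + 42 + 171 + 108 + 403 + 33 = 1938
Divide by 11: 1938 / 11 = 176.18

176.18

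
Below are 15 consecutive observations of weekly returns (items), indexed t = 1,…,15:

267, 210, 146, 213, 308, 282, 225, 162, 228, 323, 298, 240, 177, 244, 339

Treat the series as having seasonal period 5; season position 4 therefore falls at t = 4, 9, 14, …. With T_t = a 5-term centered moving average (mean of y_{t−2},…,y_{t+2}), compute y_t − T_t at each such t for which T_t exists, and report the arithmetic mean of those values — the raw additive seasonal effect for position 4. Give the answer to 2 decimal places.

-19.00

Season position 4 occurs at t = 4, 9 (where T_t is defined).
t=4: T_4 = 231.8000; y_4 − T_4 = 213 − 231.8000 = -18.8000
t=9: T_9 = 247.2000; y_9 − T_9 = 228 − 247.2000 = -19.2000
Mean deviation: (-18.8000 + -19.2000) / 2 = -19.00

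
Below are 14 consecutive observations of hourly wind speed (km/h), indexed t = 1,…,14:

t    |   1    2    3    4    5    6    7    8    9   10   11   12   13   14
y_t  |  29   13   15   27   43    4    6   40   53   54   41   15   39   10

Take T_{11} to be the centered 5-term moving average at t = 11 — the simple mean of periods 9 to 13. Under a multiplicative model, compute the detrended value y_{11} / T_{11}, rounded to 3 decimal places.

Trend T_11 = (53 + 54 + 41 + 15 + 39) / 5 = 202/5 = 40.40000
Ratio to trend: 41 / 40.40000 = 1.015

1.015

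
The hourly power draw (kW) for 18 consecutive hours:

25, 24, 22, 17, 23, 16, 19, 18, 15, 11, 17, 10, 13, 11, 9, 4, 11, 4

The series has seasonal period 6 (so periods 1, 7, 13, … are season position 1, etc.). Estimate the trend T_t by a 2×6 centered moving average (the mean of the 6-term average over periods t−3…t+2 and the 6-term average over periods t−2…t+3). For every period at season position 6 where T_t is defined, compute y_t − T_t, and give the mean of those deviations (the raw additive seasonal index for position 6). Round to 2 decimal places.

Season position 6 occurs at t = 6, 12 (where T_t is defined).
t=6: T_6 = 18.5833; y_6 − T_6 = 16 − 18.5833 = -2.5833
t=12: T_12 = 12.3333; y_12 − T_12 = 10 − 12.3333 = -2.3333
Mean deviation: (-2.5833 + -2.3333) / 2 = -2.46

-2.46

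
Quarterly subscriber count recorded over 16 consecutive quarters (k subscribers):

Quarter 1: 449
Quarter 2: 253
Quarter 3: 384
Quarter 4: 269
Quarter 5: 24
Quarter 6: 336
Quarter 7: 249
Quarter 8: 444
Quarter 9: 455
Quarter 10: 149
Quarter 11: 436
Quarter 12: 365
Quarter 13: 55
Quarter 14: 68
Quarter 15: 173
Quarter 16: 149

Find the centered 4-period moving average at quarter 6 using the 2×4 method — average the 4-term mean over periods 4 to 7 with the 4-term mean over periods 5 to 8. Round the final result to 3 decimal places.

241.375

Sum over 4–7: 269 + 24 + 336 + 249 = 878
Sum over 5–8: 24 + 336 + 249 + 444 = 1053
CMA at t=6 = (878 + 1053) / (2·4) = 1931 / 8 = 241.375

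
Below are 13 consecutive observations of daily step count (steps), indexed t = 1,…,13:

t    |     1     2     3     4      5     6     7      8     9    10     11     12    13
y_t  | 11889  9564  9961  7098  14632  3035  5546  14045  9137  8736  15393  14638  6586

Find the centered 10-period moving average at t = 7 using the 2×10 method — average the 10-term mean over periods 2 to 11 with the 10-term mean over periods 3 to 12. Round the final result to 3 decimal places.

Sum over 2–11: 9564 + 9961 + 7098 + 14632 + 3035 + 5546 + 14045 + 9137 + 8736 + 15393 = 97147
Sum over 3–12: 9961 + 7098 + 14632 + 3035 + 5546 + 14045 + 9137 + 8736 + 15393 + 14638 = 102221
CMA at t=7 = (97147 + 102221) / (2·10) = 199368 / 20 = 9968.400

9968.400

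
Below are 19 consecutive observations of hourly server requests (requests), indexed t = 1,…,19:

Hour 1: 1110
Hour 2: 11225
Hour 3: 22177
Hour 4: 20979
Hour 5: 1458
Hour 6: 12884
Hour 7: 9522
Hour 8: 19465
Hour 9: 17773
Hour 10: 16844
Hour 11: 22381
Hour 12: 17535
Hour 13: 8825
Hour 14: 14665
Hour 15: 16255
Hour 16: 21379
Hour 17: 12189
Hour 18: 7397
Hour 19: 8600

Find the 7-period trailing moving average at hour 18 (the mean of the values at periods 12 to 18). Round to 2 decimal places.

Sum of periods 12–18: 17535 + 8825 + 14665 + 16255 + 21379 + 12189 + 7397 = 98245
Divide by 7: 98245 / 7 = 14035.00

14035.00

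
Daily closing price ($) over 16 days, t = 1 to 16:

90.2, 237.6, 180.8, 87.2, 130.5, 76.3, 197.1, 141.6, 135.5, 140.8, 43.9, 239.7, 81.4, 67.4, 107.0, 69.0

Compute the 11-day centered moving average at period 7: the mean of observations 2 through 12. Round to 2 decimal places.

146.45

Sum of periods 2–12: 237.6 + 180.8 + 87.2 + 130.5 + 76.3 + 197.1 + 141.6 + 135.5 + 140.8 + 43.9 + 239.7 = 1611.0
Divide by 11: 1611.0 / 11 = 146.45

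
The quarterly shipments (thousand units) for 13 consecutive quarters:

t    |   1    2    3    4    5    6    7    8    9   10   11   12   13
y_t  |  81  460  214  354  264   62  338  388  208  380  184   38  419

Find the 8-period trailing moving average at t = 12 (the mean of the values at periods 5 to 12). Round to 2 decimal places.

Sum of periods 5–12: 264 + 62 + 338 + 388 + 208 + 380 + 184 + 38 = 1862
Divide by 8: 1862 / 8 = 232.75

232.75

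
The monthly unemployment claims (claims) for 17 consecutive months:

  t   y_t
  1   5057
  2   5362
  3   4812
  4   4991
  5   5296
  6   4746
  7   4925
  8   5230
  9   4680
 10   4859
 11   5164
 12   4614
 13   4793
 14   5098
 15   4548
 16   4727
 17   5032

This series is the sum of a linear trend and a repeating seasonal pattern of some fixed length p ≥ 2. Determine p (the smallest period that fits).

First differences y_{t+1} − y_t: 305, -550, 179, 305, -550, 179, 305, -550, …
The difference pattern repeats every 3 terms and not for any smaller step, so p = 3.

3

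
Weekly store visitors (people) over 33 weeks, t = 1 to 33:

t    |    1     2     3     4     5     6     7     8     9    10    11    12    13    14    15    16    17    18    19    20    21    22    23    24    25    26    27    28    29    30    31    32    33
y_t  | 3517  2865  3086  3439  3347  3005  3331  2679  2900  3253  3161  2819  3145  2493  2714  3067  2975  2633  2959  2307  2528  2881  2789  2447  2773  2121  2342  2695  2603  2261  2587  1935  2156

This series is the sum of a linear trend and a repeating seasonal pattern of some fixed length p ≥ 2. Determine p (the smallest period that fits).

First differences y_{t+1} − y_t: -652, 221, 353, -92, -342, 326, -652, 221, 353, -92, -342, 326, -652, 221, …
The difference pattern repeats every 6 terms and not for any smaller step, so p = 6.

6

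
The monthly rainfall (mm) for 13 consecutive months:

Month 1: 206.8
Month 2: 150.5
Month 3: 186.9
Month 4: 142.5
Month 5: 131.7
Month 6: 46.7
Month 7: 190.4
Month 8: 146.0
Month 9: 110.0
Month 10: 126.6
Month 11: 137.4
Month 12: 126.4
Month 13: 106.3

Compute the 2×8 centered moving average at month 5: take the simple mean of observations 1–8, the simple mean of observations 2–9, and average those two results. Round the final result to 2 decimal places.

Sum over 1–8: 206.8 + 150.5 + 186.9 + 142.5 + 131.7 + 46.7 + 190.4 + 146.0 = 1201.5
Sum over 2–9: 150.5 + 186.9 + 142.5 + 131.7 + 46.7 + 190.4 + 146.0 + 110.0 = 1104.7
CMA at t=5 = (1201.5 + 1104.7) / (2·8) = 2306.2 / 16 = 144.14

144.14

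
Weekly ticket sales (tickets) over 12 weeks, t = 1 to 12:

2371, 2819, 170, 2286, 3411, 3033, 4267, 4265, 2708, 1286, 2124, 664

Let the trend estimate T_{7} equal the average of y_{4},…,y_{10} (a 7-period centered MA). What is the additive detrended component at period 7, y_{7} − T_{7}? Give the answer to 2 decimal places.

1230.43

Trend T_7 = (2286 + 3411 + 3033 + 4267 + 4265 + 2708 + 1286) / 7 = 21256/7 = 3036.5714
Detrended value: 4267 − 3036.5714 = 1230.43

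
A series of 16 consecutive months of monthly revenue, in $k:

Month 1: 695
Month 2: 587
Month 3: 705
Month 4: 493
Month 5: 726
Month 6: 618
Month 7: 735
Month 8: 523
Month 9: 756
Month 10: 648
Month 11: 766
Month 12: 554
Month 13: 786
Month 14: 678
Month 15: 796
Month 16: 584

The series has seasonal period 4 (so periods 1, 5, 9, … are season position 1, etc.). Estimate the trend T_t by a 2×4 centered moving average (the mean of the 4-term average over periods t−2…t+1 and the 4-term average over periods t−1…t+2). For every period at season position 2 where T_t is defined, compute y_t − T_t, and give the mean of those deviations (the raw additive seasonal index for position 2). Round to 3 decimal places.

-29.042

Season position 2 occurs at t = 6, 10, 14 (where T_t is defined).
t=6: T_6 = 646.75000; y_6 − T_6 = 618 − 646.75000 = -28.75000
t=10: T_10 = 677.12500; y_10 − T_10 = 648 − 677.12500 = -29.12500
t=14: T_14 = 707.25000; y_14 − T_14 = 678 − 707.25000 = -29.25000
Mean deviation: (-28.75000 + -29.12500 + -29.25000) / 3 = -29.042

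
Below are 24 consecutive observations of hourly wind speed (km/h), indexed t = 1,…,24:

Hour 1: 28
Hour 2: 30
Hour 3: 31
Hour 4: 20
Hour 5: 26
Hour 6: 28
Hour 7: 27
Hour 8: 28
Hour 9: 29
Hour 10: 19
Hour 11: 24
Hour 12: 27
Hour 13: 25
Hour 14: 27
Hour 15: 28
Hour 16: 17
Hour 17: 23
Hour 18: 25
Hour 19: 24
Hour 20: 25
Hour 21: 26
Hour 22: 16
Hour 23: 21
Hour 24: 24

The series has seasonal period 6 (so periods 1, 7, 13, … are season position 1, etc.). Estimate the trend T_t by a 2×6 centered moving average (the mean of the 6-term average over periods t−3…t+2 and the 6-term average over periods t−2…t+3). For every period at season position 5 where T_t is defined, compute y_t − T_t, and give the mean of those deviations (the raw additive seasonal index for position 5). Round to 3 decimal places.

Season position 5 occurs at t = 5, 11, 17 (where T_t is defined).
t=5: T_5 = 26.83333; y_5 − T_5 = 26 − 26.83333 = -0.83333
t=11: T_11 = 25.25000; y_11 − T_11 = 24 − 25.25000 = -1.25000
t=17: T_17 = 23.83333; y_17 − T_17 = 23 − 23.83333 = -0.83333
Mean deviation: (-0.83333 + -1.25000 + -0.83333) / 3 = -0.972

-0.972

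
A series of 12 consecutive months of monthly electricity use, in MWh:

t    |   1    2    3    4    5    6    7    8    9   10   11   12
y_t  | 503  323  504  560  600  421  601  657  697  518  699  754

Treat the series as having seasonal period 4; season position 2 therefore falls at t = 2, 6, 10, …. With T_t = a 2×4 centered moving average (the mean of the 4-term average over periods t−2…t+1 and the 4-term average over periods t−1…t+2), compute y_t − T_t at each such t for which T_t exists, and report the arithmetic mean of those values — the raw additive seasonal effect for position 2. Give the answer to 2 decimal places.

-136.75

Season position 2 occurs at t = 6, 10 (where T_t is defined).
t=6: T_6 = 557.6250; y_6 − T_6 = 421 − 557.6250 = -136.6250
t=10: T_10 = 654.8750; y_10 − T_10 = 518 − 654.8750 = -136.8750
Mean deviation: (-136.6250 + -136.8750) / 2 = -136.75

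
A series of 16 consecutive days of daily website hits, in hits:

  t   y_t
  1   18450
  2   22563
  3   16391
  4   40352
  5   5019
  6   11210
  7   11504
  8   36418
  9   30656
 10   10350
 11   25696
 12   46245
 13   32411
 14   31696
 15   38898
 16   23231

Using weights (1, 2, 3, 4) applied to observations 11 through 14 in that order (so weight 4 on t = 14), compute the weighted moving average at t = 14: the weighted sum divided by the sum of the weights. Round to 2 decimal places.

34220.30

Weighted sum: 1·25696 + 2·46245 + 3·32411 + 4·31696 = 25696 + 92490 + 97233 + 126784 = 342203
Weight total: 1 + 2 + 3 + 4 = 10
WMA = 342203 / 10 = 34220.30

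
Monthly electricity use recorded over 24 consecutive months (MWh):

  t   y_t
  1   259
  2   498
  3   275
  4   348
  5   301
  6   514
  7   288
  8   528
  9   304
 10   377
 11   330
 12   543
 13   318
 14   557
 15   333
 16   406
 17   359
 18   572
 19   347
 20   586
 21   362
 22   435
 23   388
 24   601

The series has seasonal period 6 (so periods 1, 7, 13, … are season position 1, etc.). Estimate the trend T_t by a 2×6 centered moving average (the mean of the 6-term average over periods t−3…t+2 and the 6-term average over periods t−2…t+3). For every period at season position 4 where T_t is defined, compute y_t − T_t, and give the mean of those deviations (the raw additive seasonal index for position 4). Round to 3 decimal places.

-20.444

Season position 4 occurs at t = 4, 10, 16 (where T_t is defined).
t=4: T_4 = 368.25000; y_4 − T_4 = 348 − 368.25000 = -20.25000
t=10: T_10 = 397.50000; y_10 − T_10 = 377 − 397.50000 = -20.50000
t=16: T_16 = 426.58333; y_16 − T_16 = 406 − 426.58333 = -20.58333
Mean deviation: (-20.25000 + -20.50000 + -20.58333) / 3 = -20.444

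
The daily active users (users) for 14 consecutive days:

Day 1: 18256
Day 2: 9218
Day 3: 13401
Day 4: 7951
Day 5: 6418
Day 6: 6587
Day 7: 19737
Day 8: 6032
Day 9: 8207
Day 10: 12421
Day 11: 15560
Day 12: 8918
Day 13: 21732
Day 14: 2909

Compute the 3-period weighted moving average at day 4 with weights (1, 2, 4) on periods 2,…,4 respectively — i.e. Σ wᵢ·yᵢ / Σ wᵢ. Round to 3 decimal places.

9689.143

Weighted sum: 1·9218 + 2·13401 + 4·7951 = 9218 + 26802 + 31804 = 67824
Weight total: 1 + 2 + 4 = 7
WMA = 67824 / 7 = 9689.143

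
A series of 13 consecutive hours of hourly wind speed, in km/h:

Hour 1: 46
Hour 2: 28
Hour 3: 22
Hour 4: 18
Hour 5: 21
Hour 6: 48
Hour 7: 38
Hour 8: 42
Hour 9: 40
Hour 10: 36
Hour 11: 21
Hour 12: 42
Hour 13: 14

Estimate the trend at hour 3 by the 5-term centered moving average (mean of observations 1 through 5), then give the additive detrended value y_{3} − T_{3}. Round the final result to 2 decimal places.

Trend T_3 = (46 + 28 + 22 + 18 + 21) / 5 = 135/5 = 27.0000
Detrended value: 22 − 27.0000 = -5.00

-5.00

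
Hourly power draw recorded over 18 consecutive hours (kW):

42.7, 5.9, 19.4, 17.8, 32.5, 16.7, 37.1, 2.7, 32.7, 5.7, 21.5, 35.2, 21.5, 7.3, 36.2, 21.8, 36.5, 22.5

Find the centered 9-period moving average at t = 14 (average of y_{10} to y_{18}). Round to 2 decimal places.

Sum of periods 10–18: 5.7 + 21.5 + 35.2 + 21.5 + 7.3 + 36.2 + 21.8 + 36.5 + 22.5 = 208.2
Divide by 9: 208.2 / 9 = 23.13

23.13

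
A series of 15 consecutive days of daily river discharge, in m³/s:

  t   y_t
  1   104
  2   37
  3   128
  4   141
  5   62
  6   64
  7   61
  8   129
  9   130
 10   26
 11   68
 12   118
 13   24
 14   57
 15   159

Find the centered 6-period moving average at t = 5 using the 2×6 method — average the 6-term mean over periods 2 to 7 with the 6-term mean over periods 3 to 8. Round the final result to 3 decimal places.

89.833

Sum over 2–7: 37 + 128 + 141 + 62 + 64 + 61 = 493
Sum over 3–8: 128 + 141 + 62 + 64 + 61 + 129 = 585
CMA at t=5 = (493 + 585) / (2·6) = 1078 / 12 = 89.833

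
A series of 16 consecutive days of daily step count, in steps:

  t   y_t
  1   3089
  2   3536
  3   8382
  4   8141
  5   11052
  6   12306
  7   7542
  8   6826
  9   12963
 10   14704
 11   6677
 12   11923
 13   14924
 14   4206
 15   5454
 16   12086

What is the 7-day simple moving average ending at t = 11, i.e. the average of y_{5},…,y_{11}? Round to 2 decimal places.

Sum of periods 5–11: 11052 + 12306 + 7542 + 6826 + 12963 + 14704 + 6677 = 72070
Divide by 7: 72070 / 7 = 10295.71

10295.71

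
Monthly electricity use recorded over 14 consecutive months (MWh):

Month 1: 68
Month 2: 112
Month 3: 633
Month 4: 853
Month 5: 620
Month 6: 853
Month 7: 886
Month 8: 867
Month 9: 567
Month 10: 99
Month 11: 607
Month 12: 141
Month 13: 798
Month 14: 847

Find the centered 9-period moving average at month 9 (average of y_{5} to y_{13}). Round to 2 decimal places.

604.22

Sum of periods 5–13: 620 + 853 + 886 + 867 + 567 + 99 + 607 + 141 + 798 = 5438
Divide by 9: 5438 / 9 = 604.22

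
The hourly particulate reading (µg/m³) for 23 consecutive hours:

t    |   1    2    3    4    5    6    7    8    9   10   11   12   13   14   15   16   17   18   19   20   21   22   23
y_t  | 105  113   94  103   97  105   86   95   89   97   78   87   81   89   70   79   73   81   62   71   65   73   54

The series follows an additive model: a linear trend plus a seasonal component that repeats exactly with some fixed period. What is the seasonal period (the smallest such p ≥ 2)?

4

First differences y_{t+1} − y_t: 8, -19, 9, -6, 8, -19, 9, -6, 8, -19, …
The difference pattern repeats every 4 terms and not for any smaller step, so p = 4.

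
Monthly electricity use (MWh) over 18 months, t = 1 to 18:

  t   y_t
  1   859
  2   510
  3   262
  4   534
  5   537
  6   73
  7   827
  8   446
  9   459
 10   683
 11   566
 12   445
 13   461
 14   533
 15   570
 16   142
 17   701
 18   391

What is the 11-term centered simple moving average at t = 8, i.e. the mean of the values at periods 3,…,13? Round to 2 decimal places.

Sum of periods 3–13: 262 + 534 + 537 + 73 + 827 + 446 + 459 + 683 + 566 + 445 + 461 = 5293
Divide by 11: 5293 / 11 = 481.18

481.18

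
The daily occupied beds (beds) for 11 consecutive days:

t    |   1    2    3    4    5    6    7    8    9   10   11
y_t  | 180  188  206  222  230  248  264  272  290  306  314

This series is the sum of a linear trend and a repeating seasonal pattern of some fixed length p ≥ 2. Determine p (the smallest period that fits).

3

First differences y_{t+1} − y_t: 8, 18, 16, 8, 18, 16, 8, 18, …
The difference pattern repeats every 3 terms and not for any smaller step, so p = 3.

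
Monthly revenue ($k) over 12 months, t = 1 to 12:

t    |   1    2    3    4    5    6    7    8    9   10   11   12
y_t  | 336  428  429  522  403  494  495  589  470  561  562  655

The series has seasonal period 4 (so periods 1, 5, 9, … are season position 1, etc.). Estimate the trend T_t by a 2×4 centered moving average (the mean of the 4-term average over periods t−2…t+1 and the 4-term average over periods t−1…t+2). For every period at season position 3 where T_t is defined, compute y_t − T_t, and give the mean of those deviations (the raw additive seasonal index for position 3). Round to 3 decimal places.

-8.375

Season position 3 occurs at t = 3, 7 (where T_t is defined).
t=3: T_3 = 437.12500; y_3 − T_3 = 429 − 437.12500 = -8.12500
t=7: T_7 = 503.62500; y_7 − T_7 = 495 − 503.62500 = -8.62500
Mean deviation: (-8.12500 + -8.62500) / 2 = -8.375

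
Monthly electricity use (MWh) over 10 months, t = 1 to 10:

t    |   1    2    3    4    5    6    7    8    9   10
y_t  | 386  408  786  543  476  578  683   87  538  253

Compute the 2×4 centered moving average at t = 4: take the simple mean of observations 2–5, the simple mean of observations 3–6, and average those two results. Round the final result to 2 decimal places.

Sum over 2–5: 408 + 786 + 543 + 476 = 2213
Sum over 3–6: 786 + 543 + 476 + 578 = 2383
CMA at t=4 = (2213 + 2383) / (2·4) = 4596 / 8 = 574.50

574.50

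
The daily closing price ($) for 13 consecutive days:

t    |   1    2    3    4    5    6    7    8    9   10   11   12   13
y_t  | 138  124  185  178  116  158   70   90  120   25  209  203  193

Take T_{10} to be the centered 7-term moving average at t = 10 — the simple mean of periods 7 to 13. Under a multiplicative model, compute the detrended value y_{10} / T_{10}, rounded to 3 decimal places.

0.192

Trend T_10 = (70 + 90 + 120 + 25 + 209 + 203 + 193) / 7 = 910/7 = 130.00000
Ratio to trend: 25 / 130.00000 = 0.192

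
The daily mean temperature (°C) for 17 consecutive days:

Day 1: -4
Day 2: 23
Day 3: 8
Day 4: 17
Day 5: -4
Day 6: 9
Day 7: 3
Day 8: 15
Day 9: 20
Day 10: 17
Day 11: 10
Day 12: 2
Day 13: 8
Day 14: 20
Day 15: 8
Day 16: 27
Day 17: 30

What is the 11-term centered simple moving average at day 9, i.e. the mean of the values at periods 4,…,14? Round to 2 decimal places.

10.64

Sum of periods 4–14: 17 + (-4) + 9 + 3 + 15 + 20 + 17 + 10 + 2 + 8 + 20 = 117
Divide by 11: 117 / 11 = 10.64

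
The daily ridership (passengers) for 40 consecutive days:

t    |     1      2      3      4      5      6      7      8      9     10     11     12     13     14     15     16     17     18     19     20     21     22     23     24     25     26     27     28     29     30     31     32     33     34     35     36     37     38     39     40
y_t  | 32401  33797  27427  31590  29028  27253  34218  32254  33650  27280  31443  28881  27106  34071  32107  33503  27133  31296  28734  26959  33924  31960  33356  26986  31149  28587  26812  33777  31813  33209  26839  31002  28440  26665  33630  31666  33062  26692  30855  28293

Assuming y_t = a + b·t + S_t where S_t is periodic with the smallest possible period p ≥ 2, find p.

First differences y_{t+1} − y_t: 1396, -6370, 4163, -2562, -1775, 6965, -1964, 1396, -6370, 4163, -2562, -1775, 6965, -1964, 1396, -6370, …
The difference pattern repeats every 7 terms and not for any smaller step, so p = 7.

7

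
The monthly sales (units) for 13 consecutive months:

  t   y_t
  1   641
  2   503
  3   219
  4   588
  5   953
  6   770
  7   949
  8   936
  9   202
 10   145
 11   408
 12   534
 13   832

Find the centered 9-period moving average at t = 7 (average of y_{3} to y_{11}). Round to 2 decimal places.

Sum of periods 3–11: 219 + 588 + 953 + 770 + 949 + 936 + 202 + 145 + 408 = 5170
Divide by 9: 5170 / 9 = 574.44

574.44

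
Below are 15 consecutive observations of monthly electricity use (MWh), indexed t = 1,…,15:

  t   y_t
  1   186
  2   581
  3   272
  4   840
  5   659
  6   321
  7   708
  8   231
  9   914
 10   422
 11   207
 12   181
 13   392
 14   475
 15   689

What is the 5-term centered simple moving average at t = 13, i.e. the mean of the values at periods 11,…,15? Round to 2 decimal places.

388.80

Sum of periods 11–15: 207 + 181 + 392 + 475 + 689 = 1944
Divide by 5: 1944 / 5 = 388.80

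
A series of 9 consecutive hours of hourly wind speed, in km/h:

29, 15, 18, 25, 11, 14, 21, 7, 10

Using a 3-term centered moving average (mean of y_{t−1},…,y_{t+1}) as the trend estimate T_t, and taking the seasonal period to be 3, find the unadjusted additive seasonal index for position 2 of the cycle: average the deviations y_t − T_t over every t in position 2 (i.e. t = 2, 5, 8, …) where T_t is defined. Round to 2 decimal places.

Season position 2 occurs at t = 2, 5, 8 (where T_t is defined).
t=2: T_2 = 20.6667; y_2 − T_2 = 15 − 20.6667 = -5.6667
t=5: T_5 = 16.6667; y_5 − T_5 = 11 − 16.6667 = -5.6667
t=8: T_8 = 12.6667; y_8 − T_8 = 7 − 12.6667 = -5.6667
Mean deviation: (-5.6667 + -5.6667 + -5.6667) / 3 = -5.67

-5.67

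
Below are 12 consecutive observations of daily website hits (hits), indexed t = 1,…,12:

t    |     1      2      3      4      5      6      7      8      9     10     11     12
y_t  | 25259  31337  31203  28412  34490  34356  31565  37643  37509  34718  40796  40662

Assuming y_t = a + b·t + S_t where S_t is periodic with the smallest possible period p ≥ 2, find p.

First differences y_{t+1} − y_t: 6078, -134, -2791, 6078, -134, -2791, 6078, -134, …
The difference pattern repeats every 3 terms and not for any smaller step, so p = 3.

3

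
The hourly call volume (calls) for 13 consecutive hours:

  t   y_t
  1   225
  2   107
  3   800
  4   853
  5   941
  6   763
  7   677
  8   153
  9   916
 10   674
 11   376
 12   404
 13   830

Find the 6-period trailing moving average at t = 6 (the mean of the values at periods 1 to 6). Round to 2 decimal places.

614.83

Sum of periods 1–6: 225 + 107 + 800 + 853 + 941 + 763 = 3689
Divide by 6: 3689 / 6 = 614.83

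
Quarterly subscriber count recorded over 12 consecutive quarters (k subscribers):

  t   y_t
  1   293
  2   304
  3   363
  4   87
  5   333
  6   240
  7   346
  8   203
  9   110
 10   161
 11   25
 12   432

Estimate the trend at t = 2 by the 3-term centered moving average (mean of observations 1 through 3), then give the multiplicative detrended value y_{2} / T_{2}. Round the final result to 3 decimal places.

0.950

Trend T_2 = (293 + 304 + 363) / 3 = 960/3 = 320.00000
Ratio to trend: 304 / 320.00000 = 0.950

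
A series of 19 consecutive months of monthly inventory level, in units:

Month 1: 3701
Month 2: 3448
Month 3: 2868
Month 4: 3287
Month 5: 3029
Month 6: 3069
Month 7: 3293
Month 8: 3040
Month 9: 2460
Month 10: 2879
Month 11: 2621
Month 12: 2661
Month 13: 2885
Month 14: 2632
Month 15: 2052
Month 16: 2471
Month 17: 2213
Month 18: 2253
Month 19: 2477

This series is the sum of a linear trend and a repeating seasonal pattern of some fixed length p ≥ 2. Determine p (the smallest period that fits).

6

First differences y_{t+1} − y_t: -253, -580, 419, -258, 40, 224, -253, -580, 419, -258, 40, 224, -253, -580, …
The difference pattern repeats every 6 terms and not for any smaller step, so p = 6.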